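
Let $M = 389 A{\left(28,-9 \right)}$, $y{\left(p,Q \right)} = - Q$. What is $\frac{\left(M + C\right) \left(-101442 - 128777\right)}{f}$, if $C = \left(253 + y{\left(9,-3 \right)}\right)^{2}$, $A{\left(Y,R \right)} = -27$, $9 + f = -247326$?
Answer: $\frac{1151785657}{22485} \approx 51225.0$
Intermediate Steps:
$f = -247335$ ($f = -9 - 247326 = -247335$)
$M = -10503$ ($M = 389 \left(-27\right) = -10503$)
$C = 65536$ ($C = \left(253 - -3\right)^{2} = \left(253 + 3\right)^{2} = 256^{2} = 65536$)
$\frac{\left(M + C\right) \left(-101442 - 128777\right)}{f} = \frac{\left(-10503 + 65536\right) \left(-101442 - 128777\right)}{-247335} = 55033 \left(-230219\right) \left(- \frac{1}{247335}\right) = \left(-12669642227\right) \left(- \frac{1}{247335}\right) = \frac{1151785657}{22485}$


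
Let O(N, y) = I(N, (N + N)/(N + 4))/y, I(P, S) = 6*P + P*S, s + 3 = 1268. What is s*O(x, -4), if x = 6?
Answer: -13662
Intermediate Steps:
s = 1265 (s = -3 + 1268 = 1265)
O(N, y) = N*(6 + 2*N/(4 + N))/y (O(N, y) = (N*(6 + (N + N)/(N + 4)))/y = (N*(6 + (2*N)/(4 + N)))/y = (N*(6 + 2*N/(4 + N)))/y = N*(6 + 2*N/(4 + N))/y)
s*O(x, -4) = 1265*(8*6*(3 + 6)/(-4*(4 + 6))) = 1265*(8*6*(-¼)*9/10) = 1265*(8*6*(-¼)*(⅒)*9) = 1265*(-54/5) = -13662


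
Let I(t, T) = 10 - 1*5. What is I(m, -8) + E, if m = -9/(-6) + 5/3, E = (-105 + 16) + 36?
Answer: -48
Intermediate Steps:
E = -53 (E = -89 + 36 = -53)
m = 19/6 (m = -9*(-1/6) + 5*(1/3) = 3/2 + 5/3 = 19/6 ≈ 3.1667)
I(t, T) = 5 (I(t, T) = 10 - 5 = 5)
I(m, -8) + E = 5 - 53 = -48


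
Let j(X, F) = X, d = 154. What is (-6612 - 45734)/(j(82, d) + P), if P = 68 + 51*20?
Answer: -26173/585 ≈ -44.740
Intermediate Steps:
P = 1088 (P = 68 + 1020 = 1088)
(-6612 - 45734)/(j(82, d) + P) = (-6612 - 45734)/(82 + 1088) = -52346/1170 = -52346*1/1170 = -26173/585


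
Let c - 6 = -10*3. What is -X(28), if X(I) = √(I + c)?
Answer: -2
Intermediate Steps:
c = -24 (c = 6 - 10*3 = 6 - 30 = -24)
X(I) = √(-24 + I) (X(I) = √(I - 24) = √(-24 + I))
-X(28) = -√(-24 + 28) = -√4 = -1*2 = -2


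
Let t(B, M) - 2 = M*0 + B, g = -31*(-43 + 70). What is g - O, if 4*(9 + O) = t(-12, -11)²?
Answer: -853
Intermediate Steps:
g = -837 (g = -31*27 = -837)
t(B, M) = 2 + B (t(B, M) = 2 + (M*0 + B) = 2 + (0 + B) = 2 + B)
O = 16 (O = -9 + (2 - 12)²/4 = -9 + (¼)*(-10)² = -9 + (¼)*100 = -9 + 25 = 16)
g - O = -837 - 1*16 = -837 - 16 = -853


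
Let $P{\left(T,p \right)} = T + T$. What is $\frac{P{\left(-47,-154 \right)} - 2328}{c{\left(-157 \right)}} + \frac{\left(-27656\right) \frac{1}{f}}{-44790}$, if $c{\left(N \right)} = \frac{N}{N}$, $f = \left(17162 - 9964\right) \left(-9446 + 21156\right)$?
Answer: $- \frac{1142967684576593}{471910687275} \approx -2422.0$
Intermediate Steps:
$f = 84288580$ ($f = 7198 \cdot 11710 = 84288580$)
$c{\left(N \right)} = 1$
$P{\left(T,p \right)} = 2 T$
$\frac{P{\left(-47,-154 \right)} - 2328}{c{\left(-157 \right)}} + \frac{\left(-27656\right) \frac{1}{f}}{-44790} = \frac{2 \left(-47\right) - 2328}{1} + \frac{\left(-27656\right) \frac{1}{84288580}}{-44790} = \left(-94 - 2328\right) 1 + \left(-27656\right) \frac{1}{84288580} \left(- \frac{1}{44790}\right) = \left(-2422\right) 1 - - \frac{3457}{471910687275} = -2422 + \frac{3457}{471910687275} = - \frac{1142967684576593}{471910687275}$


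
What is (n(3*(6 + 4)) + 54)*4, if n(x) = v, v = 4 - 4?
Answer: 216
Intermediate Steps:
v = 0
n(x) = 0
(n(3*(6 + 4)) + 54)*4 = (0 + 54)*4 = 54*4 = 216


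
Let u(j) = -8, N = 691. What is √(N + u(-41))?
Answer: √683 ≈ 26.134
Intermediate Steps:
√(N + u(-41)) = √(691 - 8) = √683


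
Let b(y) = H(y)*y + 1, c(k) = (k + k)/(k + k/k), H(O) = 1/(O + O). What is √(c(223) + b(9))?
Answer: √2737/28 ≈ 1.8684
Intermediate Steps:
H(O) = 1/(2*O)
c(k) = 2*k/(1 + k) (c(k) = (2*k)/(k + 1) = (2*k)/(1 + k) = 2*k/(1 + k))
b(y) = 3/2 (b(y) = (1/(2*y))*y + 1 = ½ + 1 = 3/2)
√(c(223) + b(9)) = √(2*223/(1 + 223) + 3/2) = √(2*223/224 + 3/2) = √(2*223*(1/224) + 3/2) = √(223/112 + 3/2) = √(391/112) = √2737/28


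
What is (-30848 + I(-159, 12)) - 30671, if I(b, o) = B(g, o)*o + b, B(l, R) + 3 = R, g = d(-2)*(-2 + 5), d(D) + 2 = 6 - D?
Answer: -61570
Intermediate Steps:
d(D) = 4 - D (d(D) = -2 + (6 - D) = 4 - D)
g = 18 (g = (4 - 1*(-2))*(-2 + 5) = (4 + 2)*3 = 6*3 = 18)
B(l, R) = -3 + R
I(b, o) = b + o*(-3 + o) (I(b, o) = (-3 + o)*o + b = o*(-3 + o) + b = b + o*(-3 + o))
(-30848 + I(-159, 12)) - 30671 = (-30848 + (-159 + 12*(-3 + 12))) - 30671 = (-30848 + (-159 + 12*9)) - 30671 = (-30848 + (-159 + 108)) - 30671 = (-30848 - 51) - 30671 = -30899 - 30671 = -61570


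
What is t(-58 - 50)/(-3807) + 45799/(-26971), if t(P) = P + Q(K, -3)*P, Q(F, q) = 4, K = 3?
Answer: -5918239/3802911 ≈ -1.5562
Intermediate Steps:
t(P) = 5*P (t(P) = P + 4*P = 5*P)
t(-58 - 50)/(-3807) + 45799/(-26971) = (5*(-58 - 50))/(-3807) + 45799/(-26971) = (5*(-108))*(-1/3807) + 45799*(-1/26971) = -540*(-1/3807) - 45799/26971 = 20/141 - 45799/26971 = -5918239/3802911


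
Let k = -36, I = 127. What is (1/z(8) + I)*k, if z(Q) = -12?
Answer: -4569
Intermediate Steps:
(1/z(8) + I)*k = (1/(-12) + 127)*(-36) = (1*(-1/12) + 127)*(-36) = (-1/12 + 127)*(-36) = (1523/12)*(-36) = -4569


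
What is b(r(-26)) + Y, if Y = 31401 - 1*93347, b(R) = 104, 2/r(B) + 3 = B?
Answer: -61842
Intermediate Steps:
r(B) = 2/(-3 + B)
Y = -61946 (Y = 31401 - 93347 = -61946)
b(r(-26)) + Y = 104 - 61946 = -61842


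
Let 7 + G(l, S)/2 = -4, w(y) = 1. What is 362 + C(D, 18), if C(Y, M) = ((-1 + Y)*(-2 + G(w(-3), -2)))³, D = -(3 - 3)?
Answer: 14186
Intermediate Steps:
G(l, S) = -22 (G(l, S) = -14 + 2*(-4) = -14 - 8 = -22)
D = 0 (D = -1*0 = 0)
C(Y, M) = (24 - 24*Y)³ (C(Y, M) = ((-1 + Y)*(-2 - 22))³ = ((-1 + Y)*(-24))³ = (24 - 24*Y)³)
362 + C(D, 18) = 362 - 13824*(-1 + 0)³ = 362 - 13824*(-1)³ = 362 - 13824*(-1) = 362 + 13824 = 14186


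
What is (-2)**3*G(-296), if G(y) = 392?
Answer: -3136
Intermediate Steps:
(-2)**3*G(-296) = (-2)**3*392 = -8*392 = -3136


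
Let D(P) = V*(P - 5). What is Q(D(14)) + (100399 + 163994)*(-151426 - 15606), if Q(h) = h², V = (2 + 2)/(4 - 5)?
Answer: -44162090280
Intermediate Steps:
V = -4 (V = 4/(-1) = 4*(-1) = -4)
D(P) = 20 - 4*P (D(P) = -4*(P - 5) = -4*(-5 + P) = 20 - 4*P)
Q(D(14)) + (100399 + 163994)*(-151426 - 15606) = (20 - 4*14)² + (100399 + 163994)*(-151426 - 15606) = (20 - 56)² + 264393*(-167032) = (-36)² - 44162091576 = 1296 - 44162091576 = -44162090280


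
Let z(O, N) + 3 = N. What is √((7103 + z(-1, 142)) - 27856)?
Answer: I*√20614 ≈ 143.58*I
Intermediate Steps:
z(O, N) = -3 + N
√((7103 + z(-1, 142)) - 27856) = √((7103 + (-3 + 142)) - 27856) = √((7103 + 139) - 27856) = √(7242 - 27856) = √(-20614) = I*√20614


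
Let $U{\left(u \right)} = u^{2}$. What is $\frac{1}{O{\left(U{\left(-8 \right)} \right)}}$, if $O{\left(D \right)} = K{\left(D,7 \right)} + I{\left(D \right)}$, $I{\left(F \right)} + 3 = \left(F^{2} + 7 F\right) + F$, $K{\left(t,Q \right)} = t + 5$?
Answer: $\frac{1}{4674} \approx 0.00021395$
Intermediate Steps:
$K{\left(t,Q \right)} = 5 + t$
$I{\left(F \right)} = -3 + F^{2} + 8 F$ ($I{\left(F \right)} = -3 + \left(\left(F^{2} + 7 F\right) + F\right) = -3 + \left(F^{2} + 8 F\right) = -3 + F^{2} + 8 F$)
$O{\left(D \right)} = 2 + D^{2} + 9 D$ ($O{\left(D \right)} = \left(5 + D\right) + \left(-3 + D^{2} + 8 D\right) = 2 + D^{2} + 9 D$)
$\frac{1}{O{\left(U{\left(-8 \right)} \right)}} = \frac{1}{2 + \left(\left(-8\right)^{2}\right)^{2} + 9 \left(-8\right)^{2}} = \frac{1}{2 + 64^{2} + 9 \cdot 64} = \frac{1}{2 + 4096 + 576} = \frac{1}{4674}$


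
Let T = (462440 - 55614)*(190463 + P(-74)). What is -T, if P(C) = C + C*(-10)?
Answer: -77756246554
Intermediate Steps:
P(C) = -9*C (P(C) = C - 10*C = -9*C)
T = 77756246554 (T = (462440 - 55614)*(190463 - 9*(-74)) = 406826*(190463 + 666) = 406826*191129 = 77756246554)
-T = -1*77756246554 = -77756246554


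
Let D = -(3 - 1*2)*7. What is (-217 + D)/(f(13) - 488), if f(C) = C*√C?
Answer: 109312/235947 + 2912*√13/235947 ≈ 0.50779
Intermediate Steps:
f(C) = C^(3/2)
D = -7 (D = -(3 - 2)*7 = -1*1*7 = -1*7 = -7)
(-217 + D)/(f(13) - 488) = (-217 - 7)/(13^(3/2) - 488) = -224/(13*√13 - 488) = -224/(-488 + 13*√13)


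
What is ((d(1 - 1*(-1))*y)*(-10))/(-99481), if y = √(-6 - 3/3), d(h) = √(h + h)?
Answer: 20*I*√7/99481 ≈ 0.00053191*I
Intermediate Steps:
d(h) = √2*√h (d(h) = √(2*h) = √2*√h)
y = I*√7 (y = √(-6 + (⅓)*(-3)) = √(-6 - 1) = √(-7) = I*√7 ≈ 2.6458*I)
((d(1 - 1*(-1))*y)*(-10))/(-99481) = (((√2*√(1 - 1*(-1)))*(I*√7))*(-10))/(-99481) = (((√2*√(1 + 1))*(I*√7))*(-10))*(-1/99481) = (((√2*√2)*(I*√7))*(-10))*(-1/99481) = ((2*(I*√7))*(-10))*(-1/99481) = ((2*I*√7)*(-10))*(-1/99481) = -20*I*√7*(-1/99481) = 20*I*√7/99481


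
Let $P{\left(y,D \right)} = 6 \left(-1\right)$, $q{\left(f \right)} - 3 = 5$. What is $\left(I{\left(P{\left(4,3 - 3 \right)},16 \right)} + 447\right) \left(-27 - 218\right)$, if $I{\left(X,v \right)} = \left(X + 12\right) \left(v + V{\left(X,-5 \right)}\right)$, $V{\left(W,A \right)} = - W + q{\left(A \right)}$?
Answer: $-153615$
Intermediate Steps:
$q{\left(f \right)} = 8$ ($q{\left(f \right)} = 3 + 5 = 8$)
$V{\left(W,A \right)} = 8 - W$ ($V{\left(W,A \right)} = - W + 8 = 8 - W$)
$P{\left(y,D \right)} = -6$
$I{\left(X,v \right)} = \left(12 + X\right) \left(8 + v - X\right)$ ($I{\left(X,v \right)} = \left(X + 12\right) \left(v - \left(-8 + X\right)\right) = \left(12 + X\right) \left(8 + v - X\right)$)
$\left(I{\left(P{\left(4,3 - 3 \right)},16 \right)} + 447\right) \left(-27 - 218\right) = \left(\left(96 - \left(-6\right)^{2} - -24 + 12 \cdot 16 - 96\right) + 447\right) \left(-27 - 218\right) = \left(\left(96 - 36 + 24 + 192 - 96\right) + 447\right) \left(-245\right) = \left(180 + 447\right) \left(-245\right) = 627 \left(-245\right) = -153615$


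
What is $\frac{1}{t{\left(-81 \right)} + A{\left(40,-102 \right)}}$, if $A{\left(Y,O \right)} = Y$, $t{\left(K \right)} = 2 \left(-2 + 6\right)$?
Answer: $\frac{1}{48} \approx 0.020833$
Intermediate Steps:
$t{\left(K \right)} = 8$ ($t{\left(K \right)} = 2 \cdot 4 = 8$)
$\frac{1}{t{\left(-81 \right)} + A{\left(40,-102 \right)}} = \frac{1}{8 + 40} = \frac{1}{48}$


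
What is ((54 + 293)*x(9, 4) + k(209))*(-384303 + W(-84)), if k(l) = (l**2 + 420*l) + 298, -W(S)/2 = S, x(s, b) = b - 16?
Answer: -49013705325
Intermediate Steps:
x(s, b) = -16 + b
W(S) = -2*S
k(l) = 298 + l**2 + 420*l
((54 + 293)*x(9, 4) + k(209))*(-384303 + W(-84)) = ((54 + 293)*(-16 + 4) + (298 + 209**2 + 420*209))*(-384303 - 2*(-84)) = (347*(-12) + (298 + 43681 + 87780))*(-384303 + 168) = (-4164 + 131759)*(-384135) = 127595*(-384135) = -49013705325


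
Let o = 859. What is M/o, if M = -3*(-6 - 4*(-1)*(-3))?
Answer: 54/859 ≈ 0.062864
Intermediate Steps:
M = 54 (M = -3*(-6 + 4*(-3)) = -3*(-6 - 12) = -3*(-18) = 54)
M/o = 54/859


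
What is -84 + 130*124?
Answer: 16036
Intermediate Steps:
-84 + 130*124 = -84 + 16120 = 16036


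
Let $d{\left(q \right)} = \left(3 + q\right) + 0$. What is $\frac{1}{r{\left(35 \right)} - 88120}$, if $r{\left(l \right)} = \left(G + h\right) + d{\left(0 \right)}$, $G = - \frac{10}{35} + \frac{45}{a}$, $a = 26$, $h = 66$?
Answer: $- \frac{182}{16025019} \approx -1.1357 \cdot 10^{-5}$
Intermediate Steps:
$d{\left(q \right)} = 3 + q$
$G = \frac{263}{182}$ ($G = - \frac{10}{35} + \frac{45}{26} = \left(-10\right) \frac{1}{35} + 45 \cdot \frac{1}{26} = - \frac{2}{7} + \frac{45}{26} = \frac{263}{182} \approx 1.4451$)
$r{\left(l \right)} = \frac{12821}{182}$ ($r{\left(l \right)} = \left(\frac{263}{182} + 66\right) + \left(3 + 0\right) = \frac{12275}{182} + 3 = \frac{12821}{182}$)
$\frac{1}{r{\left(35 \right)} - 88120} = \frac{1}{\frac{12821}{182} - 88120} = \frac{1}{- \frac{16025019}{182}} = - \frac{182}{16025019}$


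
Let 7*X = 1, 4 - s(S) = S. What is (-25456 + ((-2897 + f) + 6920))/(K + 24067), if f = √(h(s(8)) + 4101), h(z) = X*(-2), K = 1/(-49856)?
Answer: -1068563648/1199884351 + 49856*√200935/8399190457 ≈ -0.88789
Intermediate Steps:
s(S) = 4 - S
X = ⅐ (X = (⅐)*1 = ⅐ ≈ 0.14286)
K = -1/49856 ≈ -2.0058e-5
h(z) = -2/7 (h(z) = (⅐)*(-2) = -2/7)
f = √200935/7 (f = √(-2/7 + 4101) = √(28705/7) = √200935/7 ≈ 64.037)
(-25456 + ((-2897 + f) + 6920))/(K + 24067) = (-25456 + ((-2897 + √200935/7) + 6920))/(-1/49856 + 24067) = (-25456 + (4023 + √200935/7))/(1199884351/49856) = (-21433 + √200935/7)*(49856/1199884351) = -1068563648/1199884351 + 49856*√200935/8399190457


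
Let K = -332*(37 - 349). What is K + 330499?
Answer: 434083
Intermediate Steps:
K = 103584 (K = -332*(-312) = 103584)
K + 330499 = 103584 + 330499 = 434083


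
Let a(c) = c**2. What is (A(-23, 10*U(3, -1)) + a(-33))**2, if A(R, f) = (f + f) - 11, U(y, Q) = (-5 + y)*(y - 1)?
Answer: 996004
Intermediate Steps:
U(y, Q) = (-1 + y)*(-5 + y) (U(y, Q) = (-5 + y)*(-1 + y) = (-1 + y)*(-5 + y))
A(R, f) = -11 + 2*f (A(R, f) = 2*f - 11 = -11 + 2*f)
(A(-23, 10*U(3, -1)) + a(-33))**2 = ((-11 + 2*(10*(5 + 3**2 - 6*3))) + (-33)**2)**2 = ((-11 + 2*(10*(5 + 9 - 18))) + 1089)**2 = ((-11 + 2*(10*(-4))) + 1089)**2 = ((-11 + 2*(-40)) + 1089)**2 = ((-11 - 80) + 1089)**2 = (-91 + 1089)**2 = 998**2 = 996004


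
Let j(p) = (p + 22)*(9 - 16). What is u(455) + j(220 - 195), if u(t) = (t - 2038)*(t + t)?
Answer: -1440859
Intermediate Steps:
u(t) = 2*t*(-2038 + t) (u(t) = (-2038 + t)*(2*t) = 2*t*(-2038 + t))
j(p) = -154 - 7*p (j(p) = (22 + p)*(-7) = -154 - 7*p)
u(455) + j(220 - 195) = 2*455*(-2038 + 455) + (-154 - 7*(220 - 195)) = 2*455*(-1583) + (-154 - 7*25) = -1440530 + (-154 - 175) = -1440530 - 329 = -1440859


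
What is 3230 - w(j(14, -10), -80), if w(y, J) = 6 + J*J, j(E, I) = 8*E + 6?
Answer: -3176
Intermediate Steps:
j(E, I) = 6 + 8*E
w(y, J) = 6 + J**2
3230 - w(j(14, -10), -80) = 3230 - (6 + (-80)**2) = 3230 - (6 + 6400) = 3230 - 1*6406 = 3230 - 6406 = -3176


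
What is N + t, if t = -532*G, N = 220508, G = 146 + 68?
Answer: 106660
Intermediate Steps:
G = 214
t = -113848 (t = -532*214 = -113848)
N + t = 220508 - 113848 = 106660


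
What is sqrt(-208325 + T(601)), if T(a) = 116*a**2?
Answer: sqrt(41690991) ≈ 6456.9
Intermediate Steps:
sqrt(-208325 + T(601)) = sqrt(-208325 + 116*601**2) = sqrt(-208325 + 116*361201) = sqrt(-208325 + 41899316) = sqrt(41690991)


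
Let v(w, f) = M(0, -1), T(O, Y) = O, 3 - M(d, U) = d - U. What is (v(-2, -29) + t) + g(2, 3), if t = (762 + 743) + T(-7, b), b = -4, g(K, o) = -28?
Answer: 1472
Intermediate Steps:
M(d, U) = 3 + U - d (M(d, U) = 3 - (d - U) = 3 + (U - d) = 3 + U - d)
v(w, f) = 2 (v(w, f) = 3 - 1 - 1*0 = 3 - 1 + 0 = 2)
t = 1498 (t = (762 + 743) - 7 = 1505 - 7 = 1498)
(v(-2, -29) + t) + g(2, 3) = (2 + 1498) - 28 = 1500 - 28 = 1472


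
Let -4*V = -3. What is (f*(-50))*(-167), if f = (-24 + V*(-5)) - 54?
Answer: -1365225/2 ≈ -6.8261e+5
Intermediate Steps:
V = ¾ (V = -¼*(-3) = ¾ ≈ 0.75000)
f = -327/4 (f = (-24 + (¾)*(-5)) - 54 = (-24 - 15/4) - 54 = -111/4 - 54 = -327/4 ≈ -81.750)
(f*(-50))*(-167) = -327/4*(-50)*(-167) = (8175/2)*(-167) = -1365225/2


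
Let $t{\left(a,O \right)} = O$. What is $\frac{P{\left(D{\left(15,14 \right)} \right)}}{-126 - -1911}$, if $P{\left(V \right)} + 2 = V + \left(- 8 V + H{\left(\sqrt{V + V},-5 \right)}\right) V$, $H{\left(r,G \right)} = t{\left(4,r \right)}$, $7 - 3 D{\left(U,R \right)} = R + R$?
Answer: $- \frac{401}{1785} - \frac{i \sqrt{14}}{255} \approx -0.22465 - 0.014673 i$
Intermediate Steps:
$D{\left(U,R \right)} = \frac{7}{3} - \frac{2 R}{3}$ ($D{\left(U,R \right)} = \frac{7}{3} - \frac{R + R}{3} = \frac{7}{3} - \frac{2 R}{3}$)
$H{\left(r,G \right)} = r$
$P{\left(V \right)} = -2 + V + V \left(- 8 V + \sqrt{2} \sqrt{V}\right)$ ($P{\left(V \right)} = -2 + \left(V + \left(- 8 V + \sqrt{V + V}\right) V\right) = -2 + \left(V + \left(- 8 V + \sqrt{2 V}\right) V\right) = -2 + \left(V + \left(- 8 V + \sqrt{2} \sqrt{V}\right) V\right) = -2 + \left(V + V \left(- 8 V + \sqrt{2} \sqrt{V}\right)\right) = -2 + V + V \left(- 8 V + \sqrt{2} \sqrt{V}\right)$)
$\frac{P{\left(D{\left(15,14 \right)} \right)}}{-126 - -1911} = \frac{-2 + \left(\frac{7}{3} - \frac{28}{3}\right) - 8 \left(\frac{7}{3} - \frac{28}{3}\right)^{2} + \sqrt{2} \left(\frac{7}{3} - \frac{28}{3}\right)^{\frac{3}{2}}}{-126 - -1911} = \frac{-2 + \left(\frac{7}{3} - \frac{28}{3}\right) - 8 \left(\frac{7}{3} - \frac{28}{3}\right)^{2} + \sqrt{2} \left(\frac{7}{3} - \frac{28}{3}\right)^{\frac{3}{2}}}{-126 + 1911} = \frac{-2 - 7 - 8 \left(-7\right)^{2} + \sqrt{2} \left(-7\right)^{\frac{3}{2}}}{1785} = \left(-2 - 7 - 392 + \sqrt{2} \left(- 7 i \sqrt{7}\right)\right) \frac{1}{1785} = \left(-2 - 7 - 392 - 7 i \sqrt{14}\right) \frac{1}{1785} = \left(-401 - 7 i \sqrt{14}\right) \frac{1}{1785} = - \frac{401}{1785} - \frac{i \sqrt{14}}{255}$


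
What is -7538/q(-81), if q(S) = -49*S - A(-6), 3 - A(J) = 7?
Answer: -7538/3973 ≈ -1.8973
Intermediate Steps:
A(J) = -4 (A(J) = 3 - 1*7 = 3 - 7 = -4)
q(S) = 4 - 49*S (q(S) = -49*S - 1*(-4) = -49*S + 4 = 4 - 49*S)
-7538/q(-81) = -7538/(4 - 49*(-81)) = -7538/(4 + 3969) = -7538/3973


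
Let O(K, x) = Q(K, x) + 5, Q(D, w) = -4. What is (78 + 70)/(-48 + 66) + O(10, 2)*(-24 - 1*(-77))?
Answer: 551/9 ≈ 61.222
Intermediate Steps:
O(K, x) = 1 (O(K, x) = -4 + 5 = 1)
(78 + 70)/(-48 + 66) + O(10, 2)*(-24 - 1*(-77)) = (78 + 70)/(-48 + 66) + 1*(-24 - 1*(-77)) = 148/18 + 1*(-24 + 77) = 148*(1/18) + 1*53 = 74/9 + 53 = 551/9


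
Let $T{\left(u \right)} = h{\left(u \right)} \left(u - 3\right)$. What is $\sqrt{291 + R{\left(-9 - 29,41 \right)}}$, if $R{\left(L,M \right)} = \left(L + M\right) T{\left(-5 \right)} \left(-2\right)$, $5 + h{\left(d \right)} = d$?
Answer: $3 i \sqrt{21} \approx 13.748 i$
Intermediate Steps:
$h{\left(d \right)} = -5 + d$
$T{\left(u \right)} = \left(-5 + u\right) \left(-3 + u\right)$ ($T{\left(u \right)} = \left(-5 + u\right) \left(u - 3\right) = \left(-5 + u\right) \left(-3 + u\right)$)
$R{\left(L,M \right)} = - 160 L - 160 M$ ($R{\left(L,M \right)} = \left(L + M\right) \left(-5 - 5\right) \left(-3 - 5\right) \left(-2\right) = \left(L + M\right) \left(\left(-10\right) \left(-8\right)\right) \left(-2\right) = \left(L + M\right) 80 \left(-2\right) = \left(80 L + 80 M\right) \left(-2\right) = - 160 L - 160 M$)
$\sqrt{291 + R{\left(-9 - 29,41 \right)}} = \sqrt{291 - \left(6560 + 160 \left(-9 - 29\right)\right)} = \sqrt{291 - 480} = \sqrt{-189} = 3 i \sqrt{21}$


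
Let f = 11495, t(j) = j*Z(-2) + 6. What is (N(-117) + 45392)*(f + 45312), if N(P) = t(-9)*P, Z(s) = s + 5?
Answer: 2718158143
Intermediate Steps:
Z(s) = 5 + s
t(j) = 6 + 3*j (t(j) = j*(5 - 2) + 6 = j*3 + 6 = 3*j + 6 = 6 + 3*j)
N(P) = -21*P (N(P) = (6 + 3*(-9))*P = (6 - 27)*P = -21*P)
(N(-117) + 45392)*(f + 45312) = (-21*(-117) + 45392)*(11495 + 45312) = (2457 + 45392)*56807 = 47849*56807 = 2718158143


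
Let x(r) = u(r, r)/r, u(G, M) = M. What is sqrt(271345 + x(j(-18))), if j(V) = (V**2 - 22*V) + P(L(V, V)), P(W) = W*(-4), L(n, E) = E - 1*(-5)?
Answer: sqrt(271346) ≈ 520.91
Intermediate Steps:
L(n, E) = 5 + E (L(n, E) = E + 5 = 5 + E)
P(W) = -4*W
j(V) = -20 + V**2 - 26*V (j(V) = (V**2 - 22*V) - 4*(5 + V) = (V**2 - 22*V) + (-20 - 4*V) = -20 + V**2 - 26*V)
x(r) = 1 (x(r) = r/r = 1)
sqrt(271345 + x(j(-18))) = sqrt(271345 + 1) = sqrt(271346)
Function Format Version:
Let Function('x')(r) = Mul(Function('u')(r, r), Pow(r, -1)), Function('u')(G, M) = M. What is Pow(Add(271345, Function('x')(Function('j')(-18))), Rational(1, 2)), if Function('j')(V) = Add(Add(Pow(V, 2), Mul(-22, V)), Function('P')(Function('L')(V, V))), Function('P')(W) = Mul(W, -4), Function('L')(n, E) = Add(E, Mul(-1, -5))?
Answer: Pow(271346, Rational(1, 2)) ≈ 520.91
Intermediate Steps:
Function('L')(n, E) = Add(5, E) (Function('L')(n, E) = Add(E, 5) = Add(5, E))
Function('P')(W) = Mul(-4, W)
Function('j')(V) = Add(-20, Pow(V, 2), Mul(-26, V)) (Function('j')(V) = Add(Add(Pow(V, 2), Mul(-22, V)), Mul(-4, Add(5, V))) = Add(Add(Pow(V, 2), Mul(-22, V)), Add(-20, Mul(-4, V))) = Add(-20, Pow(V, 2), Mul(-26, V)))
Function('x')(r) = 1 (Function('x')(r) = Mul(r, Pow(r, -1)) = 1)
Pow(Add(271345, Function('x')(Function('j')(-18))), Rational(1, 2)) = Pow(Add(271345, 1), Rational(1, 2)) = Pow(271346, Rational(1, 2))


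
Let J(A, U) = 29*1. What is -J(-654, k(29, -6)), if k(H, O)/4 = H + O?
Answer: -29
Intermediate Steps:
k(H, O) = 4*H + 4*O (k(H, O) = 4*(H + O) = 4*H + 4*O)
J(A, U) = 29
-J(-654, k(29, -6)) = -1*29 = -29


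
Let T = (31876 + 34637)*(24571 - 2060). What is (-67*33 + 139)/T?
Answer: -2072/1497274143 ≈ -1.3838e-6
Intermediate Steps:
T = 1497274143 (T = 66513*22511 = 1497274143)
(-67*33 + 139)/T = (-67*33 + 139)/1497274143 = (-2211 + 139)*(1/1497274143) = -2072*1/1497274143 = -2072/1497274143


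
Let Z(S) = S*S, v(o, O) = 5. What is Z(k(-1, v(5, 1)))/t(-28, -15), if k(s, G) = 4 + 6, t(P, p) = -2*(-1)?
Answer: 50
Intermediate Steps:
t(P, p) = 2
k(s, G) = 10
Z(S) = S**2
Z(k(-1, v(5, 1)))/t(-28, -15) = 10**2/2 = 100*(1/2) = 50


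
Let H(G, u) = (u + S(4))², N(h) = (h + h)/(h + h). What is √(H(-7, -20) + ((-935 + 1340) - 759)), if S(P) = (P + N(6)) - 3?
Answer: I*√30 ≈ 5.4772*I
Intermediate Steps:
N(h) = 1 (N(h) = (2*h)/((2*h)) = (2*h)*(1/(2*h)) = 1)
S(P) = -2 + P (S(P) = (P + 1) - 3 = (1 + P) - 3 = -2 + P)
H(G, u) = (2 + u)² (H(G, u) = (u + (-2 + 4))² = (u + 2)² = (2 + u)²)
√(H(-7, -20) + ((-935 + 1340) - 759)) = √((2 - 20)² + ((-935 + 1340) - 759)) = √((-18)² + (405 - 759)) = √(324 - 354) = √(-30) = I*√30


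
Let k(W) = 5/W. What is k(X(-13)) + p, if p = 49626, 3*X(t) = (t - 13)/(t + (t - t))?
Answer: 99267/2 ≈ 49634.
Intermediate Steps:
X(t) = (-13 + t)/(3*t) (X(t) = ((t - 13)/(t + (t - t)))/3 = ((-13 + t)/(t + 0))/3 = ((-13 + t)/t)/3 = (-13 + t)/(3*t))
k(X(-13)) + p = 5/(((⅓)*(-13 - 13)/(-13))) + 49626 = 5/(((⅓)*(-1/13)*(-26))) + 49626 = 5/(⅔) + 49626 = 5*(3/2) + 49626 = 15/2 + 49626 = 99267/2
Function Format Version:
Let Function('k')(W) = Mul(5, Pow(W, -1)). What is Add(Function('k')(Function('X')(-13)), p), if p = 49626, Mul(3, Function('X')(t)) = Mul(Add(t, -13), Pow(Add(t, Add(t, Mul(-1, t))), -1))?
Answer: Rational(99267, 2) ≈ 49634.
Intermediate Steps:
Function('X')(t) = Mul(Rational(1, 3), Pow(t, -1), Add(-13, t)) (Function('X')(t) = Mul(Rational(1, 3), Mul(Add(t, -13), Pow(Add(t, Add(t, Mul(-1, t))), -1))) = Mul(Rational(1, 3), Mul(Add(-13, t), Pow(Add(t, 0), -1))) = Mul(Rational(1, 3), Mul(Add(-13, t), Pow(t, -1))) = Mul(Rational(1, 3), Mul(Pow(t, -1), Add(-13, t))) = Mul(Rational(1, 3), Pow(t, -1), Add(-13, t)))
Add(Function('k')(Function('X')(-13)), p) = Add(Mul(5, Pow(Mul(Rational(1, 3), Pow(-13, -1), Add(-13, -13)), -1)), 49626) = Add(Mul(5, Pow(Mul(Rational(1, 3), Rational(-1, 13), -26), -1)), 49626) = Add(Mul(5, Pow(Rational(2, 3), -1)), 49626) = Add(Mul(5, Rational(3, 2)), 49626) = Add(Rational(15, 2), 49626) = Rational(99267, 2)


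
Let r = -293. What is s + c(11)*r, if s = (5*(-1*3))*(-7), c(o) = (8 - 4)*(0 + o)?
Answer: -12787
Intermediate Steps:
c(o) = 4*o
s = 105 (s = (5*(-3))*(-7) = -15*(-7) = 105)
s + c(11)*r = 105 + (4*11)*(-293) = 105 + 44*(-293) = 105 - 12892 = -12787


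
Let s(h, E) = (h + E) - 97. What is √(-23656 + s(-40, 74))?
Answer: I*√23719 ≈ 154.01*I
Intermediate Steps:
s(h, E) = -97 + E + h (s(h, E) = (E + h) - 97 = -97 + E + h)
√(-23656 + s(-40, 74)) = √(-23656 + (-97 + 74 - 40)) = √(-23656 - 63) = √(-23719) = I*√23719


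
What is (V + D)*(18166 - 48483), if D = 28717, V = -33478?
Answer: 144339237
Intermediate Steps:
(V + D)*(18166 - 48483) = (-33478 + 28717)*(18166 - 48483) = -4761*(-30317) = 144339237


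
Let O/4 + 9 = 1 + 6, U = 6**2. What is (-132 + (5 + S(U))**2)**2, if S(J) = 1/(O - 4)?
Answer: 241087729/20736 ≈ 11627.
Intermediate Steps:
U = 36
O = -8 (O = -36 + 4*(1 + 6) = -36 + 4*7 = -36 + 28 = -8)
S(J) = -1/12 (S(J) = 1/(-8 - 4) = 1/(-12) = -1/12)
(-132 + (5 + S(U))**2)**2 = (-132 + (5 - 1/12)**2)**2 = (-132 + (59/12)**2)**2 = (-132 + 3481/144)**2 = (-15527/144)**2 = 241087729/20736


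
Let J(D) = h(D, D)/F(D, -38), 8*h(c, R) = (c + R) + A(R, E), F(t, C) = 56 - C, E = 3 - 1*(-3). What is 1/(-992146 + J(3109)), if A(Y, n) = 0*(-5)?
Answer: -376/373043787 ≈ -1.0079e-6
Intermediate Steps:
E = 6 (E = 3 + 3 = 6)
A(Y, n) = 0
h(c, R) = R/8 + c/8 (h(c, R) = ((c + R) + 0)/8 = ((R + c) + 0)/8 = (R + c)/8 = R/8 + c/8)
J(D) = D/376 (J(D) = (D/8 + D/8)/(56 - 1*(-38)) = (D/4)/(56 + 38) = (D/4)/94 = (D/4)*(1/94) = D/376)
1/(-992146 + J(3109)) = 1/(-992146 + (1/376)*3109) = 1/(-992146 + 3109/376) = 1/(-373043787/376) = -376/373043787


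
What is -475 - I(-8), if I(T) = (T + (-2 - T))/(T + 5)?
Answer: -1427/3 ≈ -475.67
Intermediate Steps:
I(T) = -2/(5 + T)
-475 - I(-8) = -475 - (-2)/(5 - 8) = -475 - (-2)/(-3) = -475 - (-2)*(-1)/3 = -475 - 1*⅔ = -475 - ⅔ = -1427/3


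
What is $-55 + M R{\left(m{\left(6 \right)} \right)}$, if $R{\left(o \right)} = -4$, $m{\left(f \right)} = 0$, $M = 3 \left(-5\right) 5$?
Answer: $245$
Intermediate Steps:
$M = -75$ ($M = \left(-15\right) 5 = -75$)
$-55 + M R{\left(m{\left(6 \right)} \right)} = -55 - -300 = -55 + 300 = 245$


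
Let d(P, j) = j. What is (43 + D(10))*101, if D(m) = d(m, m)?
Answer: 5353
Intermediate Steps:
D(m) = m
(43 + D(10))*101 = (43 + 10)*101 = 53*101 = 5353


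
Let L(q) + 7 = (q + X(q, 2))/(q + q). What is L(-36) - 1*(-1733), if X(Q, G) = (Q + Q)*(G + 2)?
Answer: 3461/2 ≈ 1730.5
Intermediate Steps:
X(Q, G) = 2*Q*(2 + G) (X(Q, G) = (2*Q)*(2 + G) = 2*Q*(2 + G))
L(q) = -5/2 (L(q) = -7 + (q + 2*q*(2 + 2))/(q + q) = -7 + (q + 2*q*4)/((2*q)) = -7 + (q + 8*q)*(1/(2*q)) = -7 + (9*q)*(1/(2*q)) = -7 + 9/2 = -5/2)
L(-36) - 1*(-1733) = -5/2 - 1*(-1733) = -5/2 + 1733 = 3461/2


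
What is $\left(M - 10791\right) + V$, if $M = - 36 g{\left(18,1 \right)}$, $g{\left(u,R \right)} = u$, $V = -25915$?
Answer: $-37354$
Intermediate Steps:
$M = -648$ ($M = \left(-36\right) 18 = -648$)
$\left(M - 10791\right) + V = \left(-648 - 10791\right) - 25915 = -11439 - 25915 = -37354$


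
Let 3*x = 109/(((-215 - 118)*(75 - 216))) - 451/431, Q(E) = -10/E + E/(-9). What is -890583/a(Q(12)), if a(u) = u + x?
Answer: 108134995747014/305335307 ≈ 3.5415e+5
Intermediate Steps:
Q(E) = -10/E - E/9 (Q(E) = -10/E + E*(-1/9) = -10/E - E/9)
x = -21128824/60710229 (x = (109/(((-215 - 118)*(75 - 216))) - 451/431)/3 = (109/((-333*(-141))) - 451*1/431)/3 = (109/46953 - 451/431)/3 = (1/3)*(-21128824/20236743) = -21128824/60710229 ≈ -0.34803)
a(u) = -21128824/60710229 + u (a(u) = u - 21128824/60710229 = -21128824/60710229 + u)
-890583/a(Q(12)) = -890583/(-21128824/60710229 + (-10/12 - 1/9*12)) = -890583/(-21128824/60710229 + (-10*1/12 - 4/3)) = -890583/(-21128824/60710229 + (-5/6 - 4/3)) = -890583/(-21128824/60710229 - 13/6) = -890583/(-305335307/121420458) = -890583*(-121420458/305335307) = 108134995747014/305335307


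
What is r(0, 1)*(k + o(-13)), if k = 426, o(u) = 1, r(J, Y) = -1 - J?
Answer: -427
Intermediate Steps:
r(0, 1)*(k + o(-13)) = (-1 - 1*0)*(426 + 1) = (-1 + 0)*427 = -1*427 = -427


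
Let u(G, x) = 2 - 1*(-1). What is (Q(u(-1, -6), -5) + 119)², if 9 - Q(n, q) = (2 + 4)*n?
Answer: 12100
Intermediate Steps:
u(G, x) = 3 (u(G, x) = 2 + 1 = 3)
Q(n, q) = 9 - 6*n (Q(n, q) = 9 - (2 + 4)*n = 9 - 6*n)
(Q(u(-1, -6), -5) + 119)² = ((9 - 6*3) + 119)² = ((9 - 18) + 119)² = (-9 + 119)² = 110² = 12100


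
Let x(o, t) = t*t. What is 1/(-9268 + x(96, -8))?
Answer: -1/9204 ≈ -0.00010865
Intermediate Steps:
x(o, t) = t²
1/(-9268 + x(96, -8)) = 1/(-9268 + (-8)²) = 1/(-9268 + 64) = 1/(-9204) = -1/9204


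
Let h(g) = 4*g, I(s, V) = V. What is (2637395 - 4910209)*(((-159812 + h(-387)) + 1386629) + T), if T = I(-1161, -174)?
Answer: -2784413067330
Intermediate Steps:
T = -174
(2637395 - 4910209)*(((-159812 + h(-387)) + 1386629) + T) = (2637395 - 4910209)*(((-159812 + 4*(-387)) + 1386629) - 174) = -2272814*(((-159812 - 1548) + 1386629) - 174) = -2272814*((-161360 + 1386629) - 174) = -2272814*(1225269 - 174) = -2272814*1225095 = -2784413067330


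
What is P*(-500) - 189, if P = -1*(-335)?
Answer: -167689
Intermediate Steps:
P = 335
P*(-500) - 189 = 335*(-500) - 189 = -167500 - 189 = -167689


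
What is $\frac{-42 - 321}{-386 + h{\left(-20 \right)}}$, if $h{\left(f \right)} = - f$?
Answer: $\frac{121}{122} \approx 0.9918$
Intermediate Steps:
$\frac{-42 - 321}{-386 + h{\left(-20 \right)}} = \frac{-42 - 321}{-386 - -20} = - \frac{363}{-386 + 20} = - \frac{363}{-366} = \left(-363\right) \left(- \frac{1}{366}\right) = \frac{121}{122}$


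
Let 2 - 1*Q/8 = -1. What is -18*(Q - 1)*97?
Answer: -40158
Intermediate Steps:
Q = 24 (Q = 16 - 8*(-1) = 16 + 8 = 24)
-18*(Q - 1)*97 = -18*(24 - 1)*97 = -18*23*97 = -414*97 = -40158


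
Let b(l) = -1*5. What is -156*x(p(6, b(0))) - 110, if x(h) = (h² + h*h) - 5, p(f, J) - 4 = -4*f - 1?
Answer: -136922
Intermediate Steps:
b(l) = -5
p(f, J) = 3 - 4*f (p(f, J) = 4 + (-4*f - 1) = 4 + (-1 - 4*f) = 3 - 4*f)
x(h) = -5 + 2*h² (x(h) = (h² + h²) - 5 = 2*h² - 5 = -5 + 2*h²)
-156*x(p(6, b(0))) - 110 = -156*(-5 + 2*(3 - 4*6)²) - 110 = -156*(-5 + 2*(3 - 24)²) - 110 = -156*(-5 + 2*(-21)²) - 110 = -156*(-5 + 2*441) - 110 = -156*(-5 + 882) - 110 = -156*877 - 110 = -136812 - 110 = -136922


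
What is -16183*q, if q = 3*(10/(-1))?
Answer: 485490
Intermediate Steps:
q = -30 (q = 3*(10*(-1)) = 3*(-10) = -30)
-16183*q = -16183*(-30) = 485490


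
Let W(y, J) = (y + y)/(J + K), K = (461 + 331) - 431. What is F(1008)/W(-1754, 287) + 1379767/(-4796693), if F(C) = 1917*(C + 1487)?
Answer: -3716633543871049/4206699761 ≈ -8.8350e+5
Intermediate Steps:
F(C) = 2850579 + 1917*C (F(C) = 1917*(1487 + C) = 2850579 + 1917*C)
K = 361 (K = 792 - 431 = 361)
W(y, J) = 2*y/(361 + J) (W(y, J) = (y + y)/(J + 361) = (2*y)/(361 + J) = 2*y/(361 + J))
F(1008)/W(-1754, 287) + 1379767/(-4796693) = (2850579 + 1917*1008)/((2*(-1754)/(361 + 287))) + 1379767/(-4796693) = (2850579 + 1932336)/((2*(-1754)/648)) + 1379767*(-1/4796693) = 4782915/((2*(-1754)*(1/648))) - 1379767/4796693 = 4782915/(-877/162) - 1379767/4796693 = 4782915*(-162/877) - 1379767/4796693 = -774832230/877 - 1379767/4796693 = -3716633543871049/4206699761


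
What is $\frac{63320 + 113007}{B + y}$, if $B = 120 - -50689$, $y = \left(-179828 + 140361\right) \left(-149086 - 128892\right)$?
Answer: $\frac{176327}{10971008535} \approx 1.6072 \cdot 10^{-5}$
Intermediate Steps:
$y = 10970957726$ ($y = \left(-39467\right) \left(-277978\right) = 10970957726$)
$B = 50809$ ($B = 120 + 50689 = 50809$)
$\frac{63320 + 113007}{B + y} = \frac{63320 + 113007}{50809 + 10970957726} = \frac{176327}{10971008535}$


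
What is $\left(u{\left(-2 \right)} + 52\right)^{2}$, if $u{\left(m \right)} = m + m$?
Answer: $2304$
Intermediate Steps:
$u{\left(m \right)} = 2 m$
$\left(u{\left(-2 \right)} + 52\right)^{2} = \left(2 \left(-2\right) + 52\right)^{2} = \left(-4 + 52\right)^{2} = 48^{2} = 2304$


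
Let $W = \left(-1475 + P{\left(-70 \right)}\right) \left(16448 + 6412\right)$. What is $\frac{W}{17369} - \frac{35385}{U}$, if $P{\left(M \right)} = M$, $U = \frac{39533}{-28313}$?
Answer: $\frac{16004974099245}{686648677} \approx 23309.0$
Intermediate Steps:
$U = - \frac{39533}{28313}$ ($U = 39533 \left(- \frac{1}{28313}\right) = - \frac{39533}{28313} \approx -1.3963$)
$W = -35318700$ ($W = \left(-1475 - 70\right) \left(16448 + 6412\right) = \left(-1545\right) 22860 = -35318700$)
$\frac{W}{17369} - \frac{35385}{U} = - \frac{35318700}{17369} - \frac{35385}{- \frac{39533}{28313}} = \left(-35318700\right) \frac{1}{17369} - - \frac{1001855505}{39533} = - \frac{35318700}{17369} + \frac{1001855505}{39533} = \frac{16004974099245}{686648677}$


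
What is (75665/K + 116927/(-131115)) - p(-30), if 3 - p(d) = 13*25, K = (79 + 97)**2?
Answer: 1314075559003/4061418240 ≈ 323.55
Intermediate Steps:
K = 30976 (K = 176**2 = 30976)
p(d) = -322 (p(d) = 3 - 13*25 = 3 - 1*325 = 3 - 325 = -322)
(75665/K + 116927/(-131115)) - p(-30) = (75665/30976 + 116927/(-131115)) - 1*(-322) = (75665*(1/30976) + 116927*(-1/131115)) + 322 = (75665/30976 - 116927/131115) + 322 = 6298885723/4061418240 + 322 = 1314075559003/4061418240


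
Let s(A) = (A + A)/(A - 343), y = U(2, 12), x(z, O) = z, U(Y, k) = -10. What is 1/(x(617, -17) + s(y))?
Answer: 353/217821 ≈ 0.0016206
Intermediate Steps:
y = -10
s(A) = 2*A/(-343 + A) (s(A) = (2*A)/(-343 + A) = 2*A/(-343 + A))
1/(x(617, -17) + s(y)) = 1/(617 + 2*(-10)/(-343 - 10)) = 1/(617 + 2*(-10)/(-353)) = 1/(617 + 2*(-10)*(-1/353)) = 1/(617 + 20/353) = 1/(217821/353) = 353/217821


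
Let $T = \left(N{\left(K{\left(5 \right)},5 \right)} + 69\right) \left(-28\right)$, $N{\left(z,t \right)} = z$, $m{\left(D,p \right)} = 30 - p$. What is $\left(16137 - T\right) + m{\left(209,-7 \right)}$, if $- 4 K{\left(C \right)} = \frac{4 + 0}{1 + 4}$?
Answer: $\frac{90502}{5} \approx 18100.0$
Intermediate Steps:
$K{\left(C \right)} = - \frac{1}{5}$ ($K{\left(C \right)} = - \frac{\left(4 + 0\right) \frac{1}{1 + 4}}{4} = - \frac{4 \cdot \frac{1}{5}}{4} = \left(- \frac{1}{4}\right) \frac{4}{5} = - \frac{1}{5}$)
$T = - \frac{9632}{5}$ ($T = \left(- \frac{1}{5} + 69\right) \left(-28\right) = \frac{344}{5} \left(-28\right) = - \frac{9632}{5} \approx -1926.4$)
$\left(16137 - T\right) + m{\left(209,-7 \right)} = \left(16137 - - \frac{9632}{5}\right) + \left(30 - -7\right) = \left(16137 + \frac{9632}{5}\right) + \left(30 + 7\right) = \frac{90317}{5} + 37 = \frac{90502}{5}$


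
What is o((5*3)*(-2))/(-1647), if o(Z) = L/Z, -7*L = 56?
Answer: -4/24705 ≈ -0.00016191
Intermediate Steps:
L = -8 (L = -⅐*56 = -8)
o(Z) = -8/Z
o((5*3)*(-2))/(-1647) = -8/((5*3)*(-2))/(-1647) = -8/(15*(-2))*(-1/1647) = -8/(-30)*(-1/1647) = -8*(-1/30)*(-1/1647) = (4/15)*(-1/1647) = -4/24705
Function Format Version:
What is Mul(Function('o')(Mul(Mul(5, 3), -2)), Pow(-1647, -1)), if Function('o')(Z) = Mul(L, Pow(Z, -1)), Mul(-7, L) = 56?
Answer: Rational(-4, 24705) ≈ -0.00016191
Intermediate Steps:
L = -8 (L = Mul(Rational(-1, 7), 56) = -8)
Function('o')(Z) = Mul(-8, Pow(Z, -1))
Mul(Function('o')(Mul(Mul(5, 3), -2)), Pow(-1647, -1)) = Mul(Mul(-8, Pow(Mul(Mul(5, 3), -2), -1)), Pow(-1647, -1)) = Mul(Mul(-8, Pow(Mul(15, -2), -1)), Rational(-1, 1647)) = Mul(Mul(-8, Pow(-30, -1)), Rational(-1, 1647)) = Mul(Mul(-8, Rational(-1, 30)), Rational(-1, 1647)) = Mul(Rational(4, 15), Rational(-1, 1647)) = Rational(-4, 24705)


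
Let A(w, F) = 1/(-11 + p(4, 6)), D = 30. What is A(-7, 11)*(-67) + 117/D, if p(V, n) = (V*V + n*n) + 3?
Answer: 523/220 ≈ 2.3773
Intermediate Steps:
p(V, n) = 3 + V² + n² (p(V, n) = (V² + n²) + 3 = 3 + V² + n²)
A(w, F) = 1/44 (A(w, F) = 1/(-11 + (3 + 4² + 6²)) = 1/(-11 + (3 + 16 + 36)) = 1/(-11 + 55) = 1/44)
A(-7, 11)*(-67) + 117/D = (1/44)*(-67) + 117/30 = -67/44 + 117*(1/30) = -67/44 + 39/10 = 523/220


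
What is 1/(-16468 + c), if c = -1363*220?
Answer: -1/316328 ≈ -3.1613e-6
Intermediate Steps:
c = -299860
1/(-16468 + c) = 1/(-16468 - 299860) = 1/(-316328) = -1/316328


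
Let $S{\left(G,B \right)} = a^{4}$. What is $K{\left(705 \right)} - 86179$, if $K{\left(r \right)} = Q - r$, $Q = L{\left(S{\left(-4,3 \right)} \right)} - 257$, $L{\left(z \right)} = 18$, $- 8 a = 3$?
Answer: $-87123$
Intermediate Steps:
$a = - \frac{3}{8}$ ($a = \left(- \frac{1}{8}\right) 3 = - \frac{3}{8} \approx -0.375$)
$S{\left(G,B \right)} = \frac{81}{4096}$ ($S{\left(G,B \right)} = \left(- \frac{3}{8}\right)^{4} = \frac{81}{4096}$)
$Q = -239$ ($Q = 18 - 257 = -239$)
$K{\left(r \right)} = -239 - r$
$K{\left(705 \right)} - 86179 = \left(-239 - 705\right) - 86179 = -944 - 86179 = -87123$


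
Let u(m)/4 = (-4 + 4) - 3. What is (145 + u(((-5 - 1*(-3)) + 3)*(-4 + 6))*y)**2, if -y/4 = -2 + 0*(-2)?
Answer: 2401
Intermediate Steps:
y = 8 (y = -4*(-2 + 0*(-2)) = -4*(-2 + 0) = -4*(-2) = 8)
u(m) = -12 (u(m) = 4*((-4 + 4) - 3) = 4*(0 - 3) = 4*(-3) = -12)
(145 + u(((-5 - 1*(-3)) + 3)*(-4 + 6))*y)**2 = (145 - 12*8)**2 = (145 - 96)**2 = 49**2 = 2401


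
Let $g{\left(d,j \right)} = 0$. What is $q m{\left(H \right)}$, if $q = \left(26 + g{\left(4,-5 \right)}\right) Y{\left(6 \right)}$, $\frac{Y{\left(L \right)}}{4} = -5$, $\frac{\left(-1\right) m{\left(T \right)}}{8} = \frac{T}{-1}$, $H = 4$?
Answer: $-16640$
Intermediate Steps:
$m{\left(T \right)} = 8 T$ ($m{\left(T \right)} = - 8 \frac{T}{-1} = - 8 T \left(-1\right) = - 8 \left(- T\right) = 8 T$)
$Y{\left(L \right)} = -20$ ($Y{\left(L \right)} = 4 \left(-5\right) = -20$)
$q = -520$ ($q = \left(26 + 0\right) \left(-20\right) = 26 \left(-20\right) = -520$)
$q m{\left(H \right)} = - 520 \cdot 8 \cdot 4 = \left(-520\right) 32 = -16640$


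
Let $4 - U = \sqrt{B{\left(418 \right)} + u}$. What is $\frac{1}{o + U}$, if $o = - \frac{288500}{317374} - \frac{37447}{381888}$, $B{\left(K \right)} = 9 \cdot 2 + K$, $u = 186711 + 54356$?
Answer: $- \frac{10991320554656602330560}{886872410256489192170471183} - \frac{3672440120424195035136 \sqrt{241503}}{886872410256489192170471183} \approx -0.0020473$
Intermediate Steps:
$u = 241067$
$B{\left(K \right)} = 18 + K$
$U = 4 - \sqrt{241503}$ ($U = 4 - \sqrt{\left(18 + 418\right) + 241067} = 4 - \sqrt{436 + 241067} = 4 - \sqrt{241503} \approx -487.43$)
$o = - \frac{61029696089}{60600661056}$ ($o = \left(-288500\right) \frac{1}{317374} - \frac{37447}{381888} = - \frac{144250}{158687} - \frac{37447}{381888} = - \frac{61029696089}{60600661056} \approx -1.0071$)
$\frac{1}{o + U} = \frac{1}{- \frac{61029696089}{60600661056} + \left(4 - \sqrt{241503}\right)} = \frac{1}{\frac{181372948135}{60600661056} - \sqrt{241503}}$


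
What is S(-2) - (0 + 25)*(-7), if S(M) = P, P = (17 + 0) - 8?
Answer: 184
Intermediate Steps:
P = 9 (P = 17 - 8 = 9)
S(M) = 9
S(-2) - (0 + 25)*(-7) = 9 - (0 + 25)*(-7) = 9 - 25*(-7) = 9 - 1*(-175) = 9 + 175 = 184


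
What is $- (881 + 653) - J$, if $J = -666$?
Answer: $-868$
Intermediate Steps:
$- (881 + 653) - J = - (881 + 653) - -666 = \left(-1\right) 1534 + 666 = -1534 + 666 = -868$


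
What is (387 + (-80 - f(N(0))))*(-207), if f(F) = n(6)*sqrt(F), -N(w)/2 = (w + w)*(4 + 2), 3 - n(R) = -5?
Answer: -63549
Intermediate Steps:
n(R) = 8 (n(R) = 3 - 1*(-5) = 3 + 5 = 8)
N(w) = -24*w (N(w) = -2*(w + w)*(4 + 2) = -2*2*w*6 = -24*w)
f(F) = 8*sqrt(F)
(387 + (-80 - f(N(0))))*(-207) = (387 + (-80 - 8*sqrt(-24*0)))*(-207) = (387 + (-80 - 8*sqrt(0)))*(-207) = (387 + (-80 - 8*0))*(-207) = (387 + (-80 - 1*0))*(-207) = (387 + (-80 + 0))*(-207) = (387 - 80)*(-207) = 307*(-207) = -63549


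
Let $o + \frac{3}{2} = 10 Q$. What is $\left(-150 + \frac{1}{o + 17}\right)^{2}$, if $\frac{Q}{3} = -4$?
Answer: $\frac{982947904}{43681} \approx 22503.0$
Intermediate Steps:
$Q = -12$ ($Q = 3 \left(-4\right) = -12$)
$o = - \frac{243}{2}$ ($o = - \frac{3}{2} + 10 \left(-12\right) = - \frac{3}{2} - 120 = - \frac{243}{2} \approx -121.5$)
$\left(-150 + \frac{1}{o + 17}\right)^{2} = \left(-150 + \frac{1}{- \frac{243}{2} + 17}\right)^{2} = \left(-150 + \frac{1}{- \frac{209}{2}}\right)^{2} = \left(-150 - \frac{2}{209}\right)^{2} = \left(- \frac{31352}{209}\right)^{2} = \frac{982947904}{43681}$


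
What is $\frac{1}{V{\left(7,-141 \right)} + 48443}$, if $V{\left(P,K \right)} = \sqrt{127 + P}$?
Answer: $\frac{48443}{2346724115} - \frac{\sqrt{134}}{2346724115} \approx 2.0638 \cdot 10^{-5}$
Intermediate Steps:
$\frac{1}{V{\left(7,-141 \right)} + 48443} = \frac{1}{\sqrt{127 + 7} + 48443} = \frac{1}{\sqrt{134} + 48443} = \frac{1}{48443 + \sqrt{134}}$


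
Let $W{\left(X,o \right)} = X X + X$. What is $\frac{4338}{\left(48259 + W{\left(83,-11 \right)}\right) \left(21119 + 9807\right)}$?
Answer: $\frac{2169}{854036953} \approx 2.5397 \cdot 10^{-6}$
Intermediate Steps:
$W{\left(X,o \right)} = X + X^{2}$ ($W{\left(X,o \right)} = X^{2} + X = X + X^{2}$)
$\frac{4338}{\left(48259 + W{\left(83,-11 \right)}\right) \left(21119 + 9807\right)} = \frac{4338}{\left(48259 + 83 \left(1 + 83\right)\right) \left(21119 + 9807\right)} = \frac{4338}{\left(48259 + 83 \cdot 84\right) 30926} = \frac{4338}{\left(48259 + 6972\right) 30926} = \frac{4338}{55231 \cdot 30926} = \frac{4338}{1708073906} = 4338 \cdot \frac{1}{1708073906} = \frac{2169}{854036953}$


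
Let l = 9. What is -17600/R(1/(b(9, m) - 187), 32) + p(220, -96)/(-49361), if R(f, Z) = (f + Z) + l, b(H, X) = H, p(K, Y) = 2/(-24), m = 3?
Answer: -1855657682303/4322246604 ≈ -429.33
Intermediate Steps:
p(K, Y) = -1/12 (p(K, Y) = 2*(-1/24) = -1/12)
R(f, Z) = 9 + Z + f (R(f, Z) = (f + Z) + 9 = (Z + f) + 9 = 9 + Z + f)
-17600/R(1/(b(9, m) - 187), 32) + p(220, -96)/(-49361) = -17600/(9 + 32 + 1/(9 - 187)) - 1/12/(-49361) = -17600/(9 + 32 + 1/(-178)) - 1/12*(-1/49361) = -17600/(9 + 32 - 1/178) + 1/592332 = -17600/7297/178 + 1/592332 = -17600*178/7297 + 1/592332 = -3132800/7297 + 1/592332 = -1855657682303/4322246604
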